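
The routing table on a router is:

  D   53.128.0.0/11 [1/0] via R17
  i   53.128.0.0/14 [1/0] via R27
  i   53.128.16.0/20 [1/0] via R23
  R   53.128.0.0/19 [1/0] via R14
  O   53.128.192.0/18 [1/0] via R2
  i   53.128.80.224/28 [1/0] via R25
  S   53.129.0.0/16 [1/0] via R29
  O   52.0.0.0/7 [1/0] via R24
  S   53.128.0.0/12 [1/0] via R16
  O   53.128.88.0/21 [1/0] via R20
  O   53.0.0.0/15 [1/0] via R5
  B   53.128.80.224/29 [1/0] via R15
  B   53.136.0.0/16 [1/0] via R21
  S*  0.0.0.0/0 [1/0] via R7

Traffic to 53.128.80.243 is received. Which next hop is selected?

R27

Routes whose prefix contains 53.128.80.243:
  0.0.0.0/0 (default, matches everything) -> R7
  52.0.0.0/7 (52.0.0.0 - 53.255.255.255) -> R24
  53.128.0.0/11 (53.128.0.0 - 53.159.255.255) -> R17
  53.128.0.0/12 (53.128.0.0 - 53.143.255.255) -> R16
  53.128.0.0/14 (53.128.0.0 - 53.131.255.255) -> R27
More-specific entries that do NOT match:
  53.128.80.224/29 (53.128.80.224 - 53.128.80.231) does not contain 53.128.80.243
  53.128.80.224/28 (53.128.80.224 - 53.128.80.239) does not contain 53.128.80.243
  53.128.88.0/21 (53.128.88.0 - 53.128.95.255) does not contain 53.128.80.243
  53.128.16.0/20 (53.128.16.0 - 53.128.31.255) does not contain 53.128.80.243
  53.128.0.0/19 (53.128.0.0 - 53.128.31.255) does not contain 53.128.80.243
  53.128.192.0/18 (53.128.192.0 - 53.128.255.255) does not contain 53.128.80.243
  53.129.0.0/16 (53.129.0.0 - 53.129.255.255) does not contain 53.128.80.243
  53.136.0.0/16 (53.136.0.0 - 53.136.255.255) does not contain 53.128.80.243
  53.0.0.0/15 (53.0.0.0 - 53.1.255.255) does not contain 53.128.80.243
Longest matching prefix is /14 -> next hop R27.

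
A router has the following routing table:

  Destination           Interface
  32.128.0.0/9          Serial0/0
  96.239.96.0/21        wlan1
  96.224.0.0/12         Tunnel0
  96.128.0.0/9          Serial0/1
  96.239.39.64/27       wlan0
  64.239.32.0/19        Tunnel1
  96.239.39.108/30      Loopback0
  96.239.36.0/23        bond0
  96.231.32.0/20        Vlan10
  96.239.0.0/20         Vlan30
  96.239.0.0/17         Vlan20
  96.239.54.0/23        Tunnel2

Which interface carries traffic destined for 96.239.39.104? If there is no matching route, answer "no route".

Routes whose prefix contains 96.239.39.104:
  96.128.0.0/9 (96.128.0.0 - 96.255.255.255) -> Serial0/1
  96.224.0.0/12 (96.224.0.0 - 96.239.255.255) -> Tunnel0
  96.239.0.0/17 (96.239.0.0 - 96.239.127.255) -> Vlan20
More-specific entries that do NOT match:
  96.239.39.108/30 (96.239.39.108 - 96.239.39.111) does not contain 96.239.39.104
  96.239.39.64/27 (96.239.39.64 - 96.239.39.95) does not contain 96.239.39.104
  96.239.36.0/23 (96.239.36.0 - 96.239.37.255) does not contain 96.239.39.104
  96.239.54.0/23 (96.239.54.0 - 96.239.55.255) does not contain 96.239.39.104
  96.239.96.0/21 (96.239.96.0 - 96.239.103.255) does not contain 96.239.39.104
  96.231.32.0/20 (96.231.32.0 - 96.231.47.255) does not contain 96.239.39.104
  96.239.0.0/20 (96.239.0.0 - 96.239.15.255) does not contain 96.239.39.104
  64.239.32.0/19 (64.239.32.0 - 64.239.63.255) does not contain 96.239.39.104
Longest matching prefix is /17 -> interface Vlan20.

Vlan20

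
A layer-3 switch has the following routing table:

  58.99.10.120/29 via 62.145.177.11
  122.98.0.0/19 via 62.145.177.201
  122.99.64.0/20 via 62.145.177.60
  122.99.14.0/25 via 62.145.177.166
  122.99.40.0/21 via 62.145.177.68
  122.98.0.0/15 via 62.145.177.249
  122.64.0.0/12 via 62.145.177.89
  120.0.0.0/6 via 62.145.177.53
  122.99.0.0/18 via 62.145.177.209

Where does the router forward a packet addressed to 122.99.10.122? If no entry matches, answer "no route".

Routes whose prefix contains 122.99.10.122:
  120.0.0.0/6 (120.0.0.0 - 123.255.255.255) -> 62.145.177.53
  122.98.0.0/15 (122.98.0.0 - 122.99.255.255) -> 62.145.177.249
  122.99.0.0/18 (122.99.0.0 - 122.99.63.255) -> 62.145.177.209
More-specific entries that do NOT match:
  58.99.10.120/29 (58.99.10.120 - 58.99.10.127) does not contain 122.99.10.122
  122.99.14.0/25 (122.99.14.0 - 122.99.14.127) does not contain 122.99.10.122
  122.99.40.0/21 (122.99.40.0 - 122.99.47.255) does not contain 122.99.10.122
  122.99.64.0/20 (122.99.64.0 - 122.99.79.255) does not contain 122.99.10.122
  122.98.0.0/19 (122.98.0.0 - 122.98.31.255) does not contain 122.99.10.122
Longest matching prefix is /18 -> next hop 62.145.177.209.

62.145.177.209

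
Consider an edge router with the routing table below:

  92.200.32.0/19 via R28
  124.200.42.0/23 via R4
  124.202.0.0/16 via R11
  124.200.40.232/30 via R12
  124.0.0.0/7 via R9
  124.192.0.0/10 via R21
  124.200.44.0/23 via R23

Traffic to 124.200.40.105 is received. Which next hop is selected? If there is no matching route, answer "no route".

R21

Routes whose prefix contains 124.200.40.105:
  124.0.0.0/7 (124.0.0.0 - 125.255.255.255) -> R9
  124.192.0.0/10 (124.192.0.0 - 124.255.255.255) -> R21
More-specific entries that do NOT match:
  124.200.40.232/30 (124.200.40.232 - 124.200.40.235) does not contain 124.200.40.105
  124.200.42.0/23 (124.200.42.0 - 124.200.43.255) does not contain 124.200.40.105
  124.200.44.0/23 (124.200.44.0 - 124.200.45.255) does not contain 124.200.40.105
  92.200.32.0/19 (92.200.32.0 - 92.200.63.255) does not contain 124.200.40.105
  124.202.0.0/16 (124.202.0.0 - 124.202.255.255) does not contain 124.200.40.105
Longest matching prefix is /10 -> next hop R21.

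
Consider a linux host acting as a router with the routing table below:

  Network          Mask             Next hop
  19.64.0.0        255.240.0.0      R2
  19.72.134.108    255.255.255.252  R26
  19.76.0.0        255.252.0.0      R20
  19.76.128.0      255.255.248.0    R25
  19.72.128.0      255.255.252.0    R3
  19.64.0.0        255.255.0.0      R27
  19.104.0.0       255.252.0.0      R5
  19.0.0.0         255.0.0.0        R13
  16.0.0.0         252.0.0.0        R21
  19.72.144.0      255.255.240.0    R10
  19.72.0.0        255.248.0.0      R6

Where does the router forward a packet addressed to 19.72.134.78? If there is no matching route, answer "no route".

R6

Routes whose prefix contains 19.72.134.78:
  16.0.0.0/6 (16.0.0.0 - 19.255.255.255) -> R21
  19.0.0.0/8 (19.0.0.0 - 19.255.255.255) -> R13
  19.64.0.0/12 (19.64.0.0 - 19.79.255.255) -> R2
  19.72.0.0/13 (19.72.0.0 - 19.79.255.255) -> R6
More-specific entries that do NOT match:
  19.72.134.108/30 (19.72.134.108 - 19.72.134.111) does not contain 19.72.134.78
  19.72.128.0/22 (19.72.128.0 - 19.72.131.255) does not contain 19.72.134.78
  19.76.128.0/21 (19.76.128.0 - 19.76.135.255) does not contain 19.72.134.78
  19.72.144.0/20 (19.72.144.0 - 19.72.159.255) does not contain 19.72.134.78
  19.64.0.0/16 (19.64.0.0 - 19.64.255.255) does not contain 19.72.134.78
  19.76.0.0/14 (19.76.0.0 - 19.79.255.255) does not contain 19.72.134.78
  19.104.0.0/14 (19.104.0.0 - 19.107.255.255) does not contain 19.72.134.78
Longest matching prefix is /13 -> next hop R6.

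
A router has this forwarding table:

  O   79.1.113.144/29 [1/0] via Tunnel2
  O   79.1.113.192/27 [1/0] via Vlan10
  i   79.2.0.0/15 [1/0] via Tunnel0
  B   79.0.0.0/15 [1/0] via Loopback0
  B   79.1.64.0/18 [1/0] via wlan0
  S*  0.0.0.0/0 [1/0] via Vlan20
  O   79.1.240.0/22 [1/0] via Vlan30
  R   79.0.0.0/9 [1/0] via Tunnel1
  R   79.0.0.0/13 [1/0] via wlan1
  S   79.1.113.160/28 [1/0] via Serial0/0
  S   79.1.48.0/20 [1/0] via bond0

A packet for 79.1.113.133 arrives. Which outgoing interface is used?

wlan0

Routes whose prefix contains 79.1.113.133:
  0.0.0.0/0 (default, matches everything) -> Vlan20
  79.0.0.0/9 (79.0.0.0 - 79.127.255.255) -> Tunnel1
  79.0.0.0/13 (79.0.0.0 - 79.7.255.255) -> wlan1
  79.0.0.0/15 (79.0.0.0 - 79.1.255.255) -> Loopback0
  79.1.64.0/18 (79.1.64.0 - 79.1.127.255) -> wlan0
More-specific entries that do NOT match:
  79.1.113.144/29 (79.1.113.144 - 79.1.113.151) does not contain 79.1.113.133
  79.1.113.160/28 (79.1.113.160 - 79.1.113.175) does not contain 79.1.113.133
  79.1.113.192/27 (79.1.113.192 - 79.1.113.223) does not contain 79.1.113.133
  79.1.240.0/22 (79.1.240.0 - 79.1.243.255) does not contain 79.1.113.133
  79.1.48.0/20 (79.1.48.0 - 79.1.63.255) does not contain 79.1.113.133
Longest matching prefix is /18 -> interface wlan0.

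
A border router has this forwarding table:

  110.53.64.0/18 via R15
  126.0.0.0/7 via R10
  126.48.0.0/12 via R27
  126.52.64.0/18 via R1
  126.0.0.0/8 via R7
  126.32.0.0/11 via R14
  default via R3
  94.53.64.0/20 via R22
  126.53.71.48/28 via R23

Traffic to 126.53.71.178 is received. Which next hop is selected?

Routes whose prefix contains 126.53.71.178:
  0.0.0.0/0 (default, matches everything) -> R3
  126.0.0.0/7 (126.0.0.0 - 127.255.255.255) -> R10
  126.0.0.0/8 (126.0.0.0 - 126.255.255.255) -> R7
  126.32.0.0/11 (126.32.0.0 - 126.63.255.255) -> R14
  126.48.0.0/12 (126.48.0.0 - 126.63.255.255) -> R27
More-specific entries that do NOT match:
  126.53.71.48/28 (126.53.71.48 - 126.53.71.63) does not contain 126.53.71.178
  94.53.64.0/20 (94.53.64.0 - 94.53.79.255) does not contain 126.53.71.178
  110.53.64.0/18 (110.53.64.0 - 110.53.127.255) does not contain 126.53.71.178
  126.52.64.0/18 (126.52.64.0 - 126.52.127.255) does not contain 126.53.71.178
Longest matching prefix is /12 -> next hop R27.

R27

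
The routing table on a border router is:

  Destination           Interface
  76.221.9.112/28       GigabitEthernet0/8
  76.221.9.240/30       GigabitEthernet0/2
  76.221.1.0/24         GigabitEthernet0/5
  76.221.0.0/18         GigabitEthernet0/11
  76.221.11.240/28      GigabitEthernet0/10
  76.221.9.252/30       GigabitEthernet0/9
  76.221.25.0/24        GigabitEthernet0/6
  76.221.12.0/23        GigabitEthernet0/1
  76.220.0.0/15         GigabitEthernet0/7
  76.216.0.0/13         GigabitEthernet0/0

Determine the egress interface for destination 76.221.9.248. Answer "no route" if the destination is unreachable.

GigabitEthernet0/11

Routes whose prefix contains 76.221.9.248:
  76.216.0.0/13 (76.216.0.0 - 76.223.255.255) -> GigabitEthernet0/0
  76.220.0.0/15 (76.220.0.0 - 76.221.255.255) -> GigabitEthernet0/7
  76.221.0.0/18 (76.221.0.0 - 76.221.63.255) -> GigabitEthernet0/11
More-specific entries that do NOT match:
  76.221.9.240/30 (76.221.9.240 - 76.221.9.243) does not contain 76.221.9.248
  76.221.9.252/30 (76.221.9.252 - 76.221.9.255) does not contain 76.221.9.248
  76.221.9.112/28 (76.221.9.112 - 76.221.9.127) does not contain 76.221.9.248
  76.221.11.240/28 (76.221.11.240 - 76.221.11.255) does not contain 76.221.9.248
  76.221.1.0/24 (76.221.1.0 - 76.221.1.255) does not contain 76.221.9.248
  76.221.25.0/24 (76.221.25.0 - 76.221.25.255) does not contain 76.221.9.248
  76.221.12.0/23 (76.221.12.0 - 76.221.13.255) does not contain 76.221.9.248
Longest matching prefix is /18 -> interface GigabitEthernet0/11.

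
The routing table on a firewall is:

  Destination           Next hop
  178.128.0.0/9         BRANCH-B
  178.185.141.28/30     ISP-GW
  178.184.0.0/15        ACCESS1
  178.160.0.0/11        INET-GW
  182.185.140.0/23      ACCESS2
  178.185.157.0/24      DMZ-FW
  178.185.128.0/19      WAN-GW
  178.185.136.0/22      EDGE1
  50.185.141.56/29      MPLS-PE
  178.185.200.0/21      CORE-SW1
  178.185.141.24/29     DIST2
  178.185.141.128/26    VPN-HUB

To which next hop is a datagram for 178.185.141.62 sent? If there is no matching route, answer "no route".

Routes whose prefix contains 178.185.141.62:
  178.128.0.0/9 (178.128.0.0 - 178.255.255.255) -> BRANCH-B
  178.160.0.0/11 (178.160.0.0 - 178.191.255.255) -> INET-GW
  178.184.0.0/15 (178.184.0.0 - 178.185.255.255) -> ACCESS1
  178.185.128.0/19 (178.185.128.0 - 178.185.159.255) -> WAN-GW
More-specific entries that do NOT match:
  178.185.141.28/30 (178.185.141.28 - 178.185.141.31) does not contain 178.185.141.62
  50.185.141.56/29 (50.185.141.56 - 50.185.141.63) does not contain 178.185.141.62
  178.185.141.24/29 (178.185.141.24 - 178.185.141.31) does not contain 178.185.141.62
  178.185.141.128/26 (178.185.141.128 - 178.185.141.191) does not contain 178.185.141.62
  178.185.157.0/24 (178.185.157.0 - 178.185.157.255) does not contain 178.185.141.62
  182.185.140.0/23 (182.185.140.0 - 182.185.141.255) does not contain 178.185.141.62
  178.185.136.0/22 (178.185.136.0 - 178.185.139.255) does not contain 178.185.141.62
  178.185.200.0/21 (178.185.200.0 - 178.185.207.255) does not contain 178.185.141.62
Longest matching prefix is /19 -> next hop WAN-GW.

WAN-GW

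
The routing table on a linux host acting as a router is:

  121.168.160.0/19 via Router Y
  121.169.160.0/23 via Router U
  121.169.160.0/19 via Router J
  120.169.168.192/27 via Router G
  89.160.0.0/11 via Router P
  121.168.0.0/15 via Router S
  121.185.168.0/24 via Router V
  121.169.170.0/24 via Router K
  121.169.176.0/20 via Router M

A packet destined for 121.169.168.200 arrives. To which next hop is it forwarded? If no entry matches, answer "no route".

Routes whose prefix contains 121.169.168.200:
  121.168.0.0/15 (121.168.0.0 - 121.169.255.255) -> Router S
  121.169.160.0/19 (121.169.160.0 - 121.169.191.255) -> Router J
More-specific entries that do NOT match:
  120.169.168.192/27 (120.169.168.192 - 120.169.168.223) does not contain 121.169.168.200
  121.185.168.0/24 (121.185.168.0 - 121.185.168.255) does not contain 121.169.168.200
  121.169.170.0/24 (121.169.170.0 - 121.169.170.255) does not contain 121.169.168.200
  121.169.160.0/23 (121.169.160.0 - 121.169.161.255) does not contain 121.169.168.200
  121.169.176.0/20 (121.169.176.0 - 121.169.191.255) does not contain 121.169.168.200
Longest matching prefix is /19 -> next hop Router J.

Router J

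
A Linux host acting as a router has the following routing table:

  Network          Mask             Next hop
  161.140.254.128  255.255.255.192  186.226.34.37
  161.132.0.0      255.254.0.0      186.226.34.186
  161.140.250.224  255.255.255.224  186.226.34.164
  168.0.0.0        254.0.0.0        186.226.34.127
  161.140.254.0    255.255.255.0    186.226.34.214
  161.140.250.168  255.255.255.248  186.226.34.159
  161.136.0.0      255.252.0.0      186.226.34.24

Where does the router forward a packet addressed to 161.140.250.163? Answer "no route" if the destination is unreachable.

No entry's prefix contains 161.140.250.163; there is no default route.

no route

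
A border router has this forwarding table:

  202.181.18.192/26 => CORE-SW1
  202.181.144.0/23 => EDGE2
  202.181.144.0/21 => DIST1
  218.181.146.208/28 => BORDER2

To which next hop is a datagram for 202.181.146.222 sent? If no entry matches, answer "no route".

DIST1

Routes whose prefix contains 202.181.146.222:
  202.181.144.0/21 (202.181.144.0 - 202.181.151.255) -> DIST1
More-specific entries that do NOT match:
  218.181.146.208/28 (218.181.146.208 - 218.181.146.223) does not contain 202.181.146.222
  202.181.18.192/26 (202.181.18.192 - 202.181.18.255) does not contain 202.181.146.222
  202.181.144.0/23 (202.181.144.0 - 202.181.145.255) does not contain 202.181.146.222
Longest matching prefix is /21 -> next hop DIST1.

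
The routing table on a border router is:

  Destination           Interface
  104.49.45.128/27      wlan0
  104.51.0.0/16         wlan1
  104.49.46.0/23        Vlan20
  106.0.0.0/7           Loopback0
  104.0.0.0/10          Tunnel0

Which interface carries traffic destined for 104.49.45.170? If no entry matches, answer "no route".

Routes whose prefix contains 104.49.45.170:
  104.0.0.0/10 (104.0.0.0 - 104.63.255.255) -> Tunnel0
More-specific entries that do NOT match:
  104.49.45.128/27 (104.49.45.128 - 104.49.45.159) does not contain 104.49.45.170
  104.49.46.0/23 (104.49.46.0 - 104.49.47.255) does not contain 104.49.45.170
  104.51.0.0/16 (104.51.0.0 - 104.51.255.255) does not contain 104.49.45.170
Longest matching prefix is /10 -> interface Tunnel0.

Tunnel0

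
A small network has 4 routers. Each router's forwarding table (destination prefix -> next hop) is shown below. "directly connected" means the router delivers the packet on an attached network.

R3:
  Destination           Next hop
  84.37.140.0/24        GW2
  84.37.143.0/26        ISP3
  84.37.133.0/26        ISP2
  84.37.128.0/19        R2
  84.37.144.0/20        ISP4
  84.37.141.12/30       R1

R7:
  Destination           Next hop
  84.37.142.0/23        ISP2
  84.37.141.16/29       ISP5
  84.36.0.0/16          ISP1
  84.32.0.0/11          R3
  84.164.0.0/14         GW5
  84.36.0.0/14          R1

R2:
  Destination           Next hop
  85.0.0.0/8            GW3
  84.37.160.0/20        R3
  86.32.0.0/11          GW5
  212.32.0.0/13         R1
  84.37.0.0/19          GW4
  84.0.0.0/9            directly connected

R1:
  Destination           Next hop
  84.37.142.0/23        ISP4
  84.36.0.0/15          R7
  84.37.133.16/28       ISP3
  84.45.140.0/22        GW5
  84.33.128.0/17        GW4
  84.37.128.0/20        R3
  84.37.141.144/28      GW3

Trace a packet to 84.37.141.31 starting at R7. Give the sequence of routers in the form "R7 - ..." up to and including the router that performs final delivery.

R7 - R1 - R3 - R2

At R7: longest match for 84.37.141.31 is 84.36.0.0/14 -> R1
At R1: longest match for 84.37.141.31 is 84.37.128.0/20 -> R3
At R3: longest match for 84.37.141.31 is 84.37.128.0/19 -> R2
At R2: longest match for 84.37.141.31 is 84.0.0.0/9 -> directly connected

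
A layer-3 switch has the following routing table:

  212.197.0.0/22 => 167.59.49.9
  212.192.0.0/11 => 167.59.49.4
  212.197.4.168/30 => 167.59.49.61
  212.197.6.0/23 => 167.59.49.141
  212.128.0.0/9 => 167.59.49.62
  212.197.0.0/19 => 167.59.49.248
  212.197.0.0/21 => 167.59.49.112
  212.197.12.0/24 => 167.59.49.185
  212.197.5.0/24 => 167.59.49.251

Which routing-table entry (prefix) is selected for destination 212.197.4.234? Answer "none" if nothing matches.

212.197.0.0/21

Entries matching 212.197.4.234:
  212.128.0.0/9 (212.128.0.0 - 212.255.255.255)
  212.192.0.0/11 (212.192.0.0 - 212.223.255.255)
  212.197.0.0/19 (212.197.0.0 - 212.197.31.255)
  212.197.0.0/21 (212.197.0.0 - 212.197.7.255)
Most specific is 212.197.0.0/21.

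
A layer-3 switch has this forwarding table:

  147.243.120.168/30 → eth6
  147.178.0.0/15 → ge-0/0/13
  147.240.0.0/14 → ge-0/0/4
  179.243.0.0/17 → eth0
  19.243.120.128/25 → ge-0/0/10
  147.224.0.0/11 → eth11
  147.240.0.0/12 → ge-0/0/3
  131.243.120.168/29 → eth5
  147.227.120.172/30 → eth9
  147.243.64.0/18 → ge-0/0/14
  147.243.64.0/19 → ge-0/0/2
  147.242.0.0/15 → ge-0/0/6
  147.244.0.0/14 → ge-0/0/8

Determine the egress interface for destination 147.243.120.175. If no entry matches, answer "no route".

ge-0/0/14

Routes whose prefix contains 147.243.120.175:
  147.224.0.0/11 (147.224.0.0 - 147.255.255.255) -> eth11
  147.240.0.0/12 (147.240.0.0 - 147.255.255.255) -> ge-0/0/3
  147.240.0.0/14 (147.240.0.0 - 147.243.255.255) -> ge-0/0/4
  147.242.0.0/15 (147.242.0.0 - 147.243.255.255) -> ge-0/0/6
  147.243.64.0/18 (147.243.64.0 - 147.243.127.255) -> ge-0/0/14
More-specific entries that do NOT match:
  147.243.120.168/30 (147.243.120.168 - 147.243.120.171) does not contain 147.243.120.175
  147.227.120.172/30 (147.227.120.172 - 147.227.120.175) does not contain 147.243.120.175
  131.243.120.168/29 (131.243.120.168 - 131.243.120.175) does not contain 147.243.120.175
  19.243.120.128/25 (19.243.120.128 - 19.243.120.255) does not contain 147.243.120.175
  147.243.64.0/19 (147.243.64.0 - 147.243.95.255) does not contain 147.243.120.175
Longest matching prefix is /18 -> interface ge-0/0/14.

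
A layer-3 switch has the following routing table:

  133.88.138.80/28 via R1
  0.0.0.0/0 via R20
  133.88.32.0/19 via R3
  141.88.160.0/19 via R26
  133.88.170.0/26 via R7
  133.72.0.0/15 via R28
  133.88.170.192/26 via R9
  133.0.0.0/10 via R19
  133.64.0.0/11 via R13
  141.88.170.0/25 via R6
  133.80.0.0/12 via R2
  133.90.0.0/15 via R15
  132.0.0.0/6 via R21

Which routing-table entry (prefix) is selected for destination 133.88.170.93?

Entries matching 133.88.170.93:
  0.0.0.0/0 (default, matches everything)
  132.0.0.0/6 (132.0.0.0 - 135.255.255.255)
  133.64.0.0/11 (133.64.0.0 - 133.95.255.255)
  133.80.0.0/12 (133.80.0.0 - 133.95.255.255)
Most specific is 133.80.0.0/12.

133.80.0.0/12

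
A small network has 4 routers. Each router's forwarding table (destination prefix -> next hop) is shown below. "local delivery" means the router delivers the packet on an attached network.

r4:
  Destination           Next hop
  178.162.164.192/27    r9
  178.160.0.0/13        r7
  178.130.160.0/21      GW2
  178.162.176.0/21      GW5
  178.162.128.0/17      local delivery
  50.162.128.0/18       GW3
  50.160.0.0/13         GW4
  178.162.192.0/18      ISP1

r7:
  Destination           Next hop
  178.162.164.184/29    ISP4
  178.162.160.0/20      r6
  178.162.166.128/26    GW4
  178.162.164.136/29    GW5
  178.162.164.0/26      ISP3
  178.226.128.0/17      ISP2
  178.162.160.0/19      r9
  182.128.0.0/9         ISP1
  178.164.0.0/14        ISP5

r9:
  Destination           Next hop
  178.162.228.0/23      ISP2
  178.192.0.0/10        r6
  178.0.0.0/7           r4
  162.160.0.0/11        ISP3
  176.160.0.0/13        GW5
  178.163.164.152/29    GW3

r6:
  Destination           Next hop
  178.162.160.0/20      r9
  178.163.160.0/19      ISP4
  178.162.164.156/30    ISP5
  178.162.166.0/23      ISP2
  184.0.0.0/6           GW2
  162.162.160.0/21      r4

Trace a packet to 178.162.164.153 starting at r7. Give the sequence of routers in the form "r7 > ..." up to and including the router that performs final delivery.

r7 > r6 > r9 > r4

At r7: longest match for 178.162.164.153 is 178.162.160.0/20 -> r6
At r6: longest match for 178.162.164.153 is 178.162.160.0/20 -> r9
At r9: longest match for 178.162.164.153 is 178.0.0.0/7 -> r4
At r4: longest match for 178.162.164.153 is 178.162.128.0/17 -> local delivery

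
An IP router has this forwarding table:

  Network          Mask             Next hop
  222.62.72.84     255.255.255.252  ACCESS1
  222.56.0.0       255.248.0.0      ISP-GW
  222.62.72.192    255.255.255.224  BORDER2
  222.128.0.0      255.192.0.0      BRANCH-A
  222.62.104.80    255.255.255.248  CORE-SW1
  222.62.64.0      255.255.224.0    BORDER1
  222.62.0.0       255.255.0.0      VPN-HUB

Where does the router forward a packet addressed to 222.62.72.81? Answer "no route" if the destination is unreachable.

BORDER1

Routes whose prefix contains 222.62.72.81:
  222.56.0.0/13 (222.56.0.0 - 222.63.255.255) -> ISP-GW
  222.62.0.0/16 (222.62.0.0 - 222.62.255.255) -> VPN-HUB
  222.62.64.0/19 (222.62.64.0 - 222.62.95.255) -> BORDER1
More-specific entries that do NOT match:
  222.62.72.84/30 (222.62.72.84 - 222.62.72.87) does not contain 222.62.72.81
  222.62.104.80/29 (222.62.104.80 - 222.62.104.87) does not contain 222.62.72.81
  222.62.72.192/27 (222.62.72.192 - 222.62.72.223) does not contain 222.62.72.81
Longest matching prefix is /19 -> next hop BORDER1.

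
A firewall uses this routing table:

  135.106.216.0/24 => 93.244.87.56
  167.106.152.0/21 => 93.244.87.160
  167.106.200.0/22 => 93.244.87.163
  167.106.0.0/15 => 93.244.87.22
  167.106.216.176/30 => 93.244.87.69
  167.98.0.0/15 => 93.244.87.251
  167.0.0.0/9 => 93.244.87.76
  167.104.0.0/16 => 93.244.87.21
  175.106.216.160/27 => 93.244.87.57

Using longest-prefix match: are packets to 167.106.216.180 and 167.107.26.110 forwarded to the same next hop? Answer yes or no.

167.106.216.180: longest match 167.106.0.0/15 -> 93.244.87.22
167.107.26.110: longest match 167.106.0.0/15 -> 93.244.87.22

yes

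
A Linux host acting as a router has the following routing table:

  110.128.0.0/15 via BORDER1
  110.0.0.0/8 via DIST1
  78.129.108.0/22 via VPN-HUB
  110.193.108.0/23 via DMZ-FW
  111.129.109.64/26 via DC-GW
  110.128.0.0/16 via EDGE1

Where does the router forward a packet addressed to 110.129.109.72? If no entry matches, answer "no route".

BORDER1

Routes whose prefix contains 110.129.109.72:
  110.0.0.0/8 (110.0.0.0 - 110.255.255.255) -> DIST1
  110.128.0.0/15 (110.128.0.0 - 110.129.255.255) -> BORDER1
More-specific entries that do NOT match:
  111.129.109.64/26 (111.129.109.64 - 111.129.109.127) does not contain 110.129.109.72
  110.193.108.0/23 (110.193.108.0 - 110.193.109.255) does not contain 110.129.109.72
  78.129.108.0/22 (78.129.108.0 - 78.129.111.255) does not contain 110.129.109.72
  110.128.0.0/16 (110.128.0.0 - 110.128.255.255) does not contain 110.129.109.72
Longest matching prefix is /15 -> next hop BORDER1.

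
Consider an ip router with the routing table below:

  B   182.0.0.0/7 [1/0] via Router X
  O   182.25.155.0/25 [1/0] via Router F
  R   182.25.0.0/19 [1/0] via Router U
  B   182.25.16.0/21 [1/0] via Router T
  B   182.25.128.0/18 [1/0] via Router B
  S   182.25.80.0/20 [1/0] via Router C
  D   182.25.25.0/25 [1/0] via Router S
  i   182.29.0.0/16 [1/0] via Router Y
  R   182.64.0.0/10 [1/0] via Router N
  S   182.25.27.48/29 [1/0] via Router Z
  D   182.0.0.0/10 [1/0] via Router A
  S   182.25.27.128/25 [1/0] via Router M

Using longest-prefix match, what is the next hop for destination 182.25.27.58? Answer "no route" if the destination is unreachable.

Router U

Routes whose prefix contains 182.25.27.58:
  182.0.0.0/7 (182.0.0.0 - 183.255.255.255) -> Router X
  182.0.0.0/10 (182.0.0.0 - 182.63.255.255) -> Router A
  182.25.0.0/19 (182.25.0.0 - 182.25.31.255) -> Router U
More-specific entries that do NOT match:
  182.25.27.48/29 (182.25.27.48 - 182.25.27.55) does not contain 182.25.27.58
  182.25.155.0/25 (182.25.155.0 - 182.25.155.127) does not contain 182.25.27.58
  182.25.25.0/25 (182.25.25.0 - 182.25.25.127) does not contain 182.25.27.58
  182.25.27.128/25 (182.25.27.128 - 182.25.27.255) does not contain 182.25.27.58
  182.25.16.0/21 (182.25.16.0 - 182.25.23.255) does not contain 182.25.27.58
  182.25.80.0/20 (182.25.80.0 - 182.25.95.255) does not contain 182.25.27.58
Longest matching prefix is /19 -> next hop Router U.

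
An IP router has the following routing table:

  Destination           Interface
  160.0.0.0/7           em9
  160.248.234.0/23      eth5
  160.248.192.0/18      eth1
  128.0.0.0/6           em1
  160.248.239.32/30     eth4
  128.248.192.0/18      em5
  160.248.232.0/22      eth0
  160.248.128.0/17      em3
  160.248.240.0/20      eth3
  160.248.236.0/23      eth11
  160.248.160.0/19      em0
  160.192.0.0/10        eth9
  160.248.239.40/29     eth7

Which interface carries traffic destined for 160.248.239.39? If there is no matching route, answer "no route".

Routes whose prefix contains 160.248.239.39:
  160.0.0.0/7 (160.0.0.0 - 161.255.255.255) -> em9
  160.192.0.0/10 (160.192.0.0 - 160.255.255.255) -> eth9
  160.248.128.0/17 (160.248.128.0 - 160.248.255.255) -> em3
  160.248.192.0/18 (160.248.192.0 - 160.248.255.255) -> eth1
More-specific entries that do NOT match:
  160.248.239.32/30 (160.248.239.32 - 160.248.239.35) does not contain 160.248.239.39
  160.248.239.40/29 (160.248.239.40 - 160.248.239.47) does not contain 160.248.239.39
  160.248.234.0/23 (160.248.234.0 - 160.248.235.255) does not contain 160.248.239.39
  160.248.236.0/23 (160.248.236.0 - 160.248.237.255) does not contain 160.248.239.39
  160.248.232.0/22 (160.248.232.0 - 160.248.235.255) does not contain 160.248.239.39
  160.248.240.0/20 (160.248.240.0 - 160.248.255.255) does not contain 160.248.239.39
  160.248.160.0/19 (160.248.160.0 - 160.248.191.255) does not contain 160.248.239.39
Longest matching prefix is /18 -> interface eth1.

eth1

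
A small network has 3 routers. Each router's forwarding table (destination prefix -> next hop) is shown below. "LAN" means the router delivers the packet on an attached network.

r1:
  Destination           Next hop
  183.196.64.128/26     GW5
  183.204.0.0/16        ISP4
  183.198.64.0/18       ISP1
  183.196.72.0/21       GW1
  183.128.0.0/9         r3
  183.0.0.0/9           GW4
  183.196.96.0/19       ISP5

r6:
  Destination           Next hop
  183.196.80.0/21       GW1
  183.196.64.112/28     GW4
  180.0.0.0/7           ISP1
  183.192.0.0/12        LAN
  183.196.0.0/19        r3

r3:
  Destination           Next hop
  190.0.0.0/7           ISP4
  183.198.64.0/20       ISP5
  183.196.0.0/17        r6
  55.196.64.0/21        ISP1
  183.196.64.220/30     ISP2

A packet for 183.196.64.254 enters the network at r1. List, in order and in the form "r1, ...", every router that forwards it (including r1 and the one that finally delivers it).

r1, r3, r6

At r1: longest match for 183.196.64.254 is 183.128.0.0/9 -> r3
At r3: longest match for 183.196.64.254 is 183.196.0.0/17 -> r6
At r6: longest match for 183.196.64.254 is 183.192.0.0/12 -> LAN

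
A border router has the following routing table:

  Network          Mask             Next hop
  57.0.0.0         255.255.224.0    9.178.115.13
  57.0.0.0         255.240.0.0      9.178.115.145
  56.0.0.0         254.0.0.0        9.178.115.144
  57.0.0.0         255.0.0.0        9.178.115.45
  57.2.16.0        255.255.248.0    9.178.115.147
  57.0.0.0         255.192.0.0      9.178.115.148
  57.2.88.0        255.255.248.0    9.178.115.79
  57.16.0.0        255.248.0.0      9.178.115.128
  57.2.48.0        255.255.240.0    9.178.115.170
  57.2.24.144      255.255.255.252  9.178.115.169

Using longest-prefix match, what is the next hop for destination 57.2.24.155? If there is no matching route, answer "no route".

9.178.115.145

Routes whose prefix contains 57.2.24.155:
  56.0.0.0/7 (56.0.0.0 - 57.255.255.255) -> 9.178.115.144
  57.0.0.0/8 (57.0.0.0 - 57.255.255.255) -> 9.178.115.45
  57.0.0.0/10 (57.0.0.0 - 57.63.255.255) -> 9.178.115.148
  57.0.0.0/12 (57.0.0.0 - 57.15.255.255) -> 9.178.115.145
More-specific entries that do NOT match:
  57.2.24.144/30 (57.2.24.144 - 57.2.24.147) does not contain 57.2.24.155
  57.2.16.0/21 (57.2.16.0 - 57.2.23.255) does not contain 57.2.24.155
  57.2.88.0/21 (57.2.88.0 - 57.2.95.255) does not contain 57.2.24.155
  57.2.48.0/20 (57.2.48.0 - 57.2.63.255) does not contain 57.2.24.155
  57.0.0.0/19 (57.0.0.0 - 57.0.31.255) does not contain 57.2.24.155
  57.16.0.0/13 (57.16.0.0 - 57.23.255.255) does not contain 57.2.24.155
Longest matching prefix is /12 -> next hop 9.178.115.145.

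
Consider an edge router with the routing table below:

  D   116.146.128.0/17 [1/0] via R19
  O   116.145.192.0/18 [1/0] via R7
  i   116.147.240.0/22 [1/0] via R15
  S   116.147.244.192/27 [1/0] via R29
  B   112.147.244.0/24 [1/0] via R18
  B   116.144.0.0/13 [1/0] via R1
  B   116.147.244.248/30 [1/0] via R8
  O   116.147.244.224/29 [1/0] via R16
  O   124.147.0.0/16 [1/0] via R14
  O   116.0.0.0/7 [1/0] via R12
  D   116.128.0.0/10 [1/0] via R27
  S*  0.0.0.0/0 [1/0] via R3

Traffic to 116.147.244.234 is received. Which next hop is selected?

Routes whose prefix contains 116.147.244.234:
  0.0.0.0/0 (default, matches everything) -> R3
  116.0.0.0/7 (116.0.0.0 - 117.255.255.255) -> R12
  116.128.0.0/10 (116.128.0.0 - 116.191.255.255) -> R27
  116.144.0.0/13 (116.144.0.0 - 116.151.255.255) -> R1
More-specific entries that do NOT match:
  116.147.244.248/30 (116.147.244.248 - 116.147.244.251) does not contain 116.147.244.234
  116.147.244.224/29 (116.147.244.224 - 116.147.244.231) does not contain 116.147.244.234
  116.147.244.192/27 (116.147.244.192 - 116.147.244.223) does not contain 116.147.244.234
  112.147.244.0/24 (112.147.244.0 - 112.147.244.255) does not contain 116.147.244.234
  116.147.240.0/22 (116.147.240.0 - 116.147.243.255) does not contain 116.147.244.234
  116.145.192.0/18 (116.145.192.0 - 116.145.255.255) does not contain 116.147.244.234
  116.146.128.0/17 (116.146.128.0 - 116.146.255.255) does not contain 116.147.244.234
  124.147.0.0/16 (124.147.0.0 - 124.147.255.255) does not contain 116.147.244.234
Longest matching prefix is /13 -> next hop R1.

R1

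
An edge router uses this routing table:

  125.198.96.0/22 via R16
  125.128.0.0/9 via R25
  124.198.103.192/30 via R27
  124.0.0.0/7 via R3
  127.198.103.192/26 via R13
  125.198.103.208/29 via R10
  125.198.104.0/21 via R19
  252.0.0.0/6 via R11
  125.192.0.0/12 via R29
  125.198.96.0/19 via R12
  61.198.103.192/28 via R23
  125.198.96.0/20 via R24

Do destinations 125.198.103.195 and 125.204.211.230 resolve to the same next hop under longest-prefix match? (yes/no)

no

125.198.103.195: longest match 125.198.96.0/20 -> R24
125.204.211.230: longest match 125.192.0.0/12 -> R29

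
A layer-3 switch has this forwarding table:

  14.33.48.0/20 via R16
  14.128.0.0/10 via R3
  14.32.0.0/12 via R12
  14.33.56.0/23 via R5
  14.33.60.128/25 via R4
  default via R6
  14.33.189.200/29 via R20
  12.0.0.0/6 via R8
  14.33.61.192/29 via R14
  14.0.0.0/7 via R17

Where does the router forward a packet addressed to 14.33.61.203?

Routes whose prefix contains 14.33.61.203:
  0.0.0.0/0 (default, matches everything) -> R6
  12.0.0.0/6 (12.0.0.0 - 15.255.255.255) -> R8
  14.0.0.0/7 (14.0.0.0 - 15.255.255.255) -> R17
  14.32.0.0/12 (14.32.0.0 - 14.47.255.255) -> R12
  14.33.48.0/20 (14.33.48.0 - 14.33.63.255) -> R16
More-specific entries that do NOT match:
  14.33.189.200/29 (14.33.189.200 - 14.33.189.207) does not contain 14.33.61.203
  14.33.61.192/29 (14.33.61.192 - 14.33.61.199) does not contain 14.33.61.203
  14.33.60.128/25 (14.33.60.128 - 14.33.60.255) does not contain 14.33.61.203
  14.33.56.0/23 (14.33.56.0 - 14.33.57.255) does not contain 14.33.61.203
Longest matching prefix is /20 -> next hop R16.

R16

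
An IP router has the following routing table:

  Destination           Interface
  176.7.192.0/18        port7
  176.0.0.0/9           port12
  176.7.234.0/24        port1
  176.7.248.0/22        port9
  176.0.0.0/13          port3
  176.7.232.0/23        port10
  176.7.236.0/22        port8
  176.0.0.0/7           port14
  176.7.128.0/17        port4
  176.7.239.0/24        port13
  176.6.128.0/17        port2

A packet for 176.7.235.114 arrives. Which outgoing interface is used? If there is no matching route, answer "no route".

Routes whose prefix contains 176.7.235.114:
  176.0.0.0/7 (176.0.0.0 - 177.255.255.255) -> port14
  176.0.0.0/9 (176.0.0.0 - 176.127.255.255) -> port12
  176.0.0.0/13 (176.0.0.0 - 176.7.255.255) -> port3
  176.7.128.0/17 (176.7.128.0 - 176.7.255.255) -> port4
  176.7.192.0/18 (176.7.192.0 - 176.7.255.255) -> port7
More-specific entries that do NOT match:
  176.7.234.0/24 (176.7.234.0 - 176.7.234.255) does not contain 176.7.235.114
  176.7.239.0/24 (176.7.239.0 - 176.7.239.255) does not contain 176.7.235.114
  176.7.232.0/23 (176.7.232.0 - 176.7.233.255) does not contain 176.7.235.114
  176.7.248.0/22 (176.7.248.0 - 176.7.251.255) does not contain 176.7.235.114
  176.7.236.0/22 (176.7.236.0 - 176.7.239.255) does not contain 176.7.235.114
Longest matching prefix is /18 -> interface port7.

port7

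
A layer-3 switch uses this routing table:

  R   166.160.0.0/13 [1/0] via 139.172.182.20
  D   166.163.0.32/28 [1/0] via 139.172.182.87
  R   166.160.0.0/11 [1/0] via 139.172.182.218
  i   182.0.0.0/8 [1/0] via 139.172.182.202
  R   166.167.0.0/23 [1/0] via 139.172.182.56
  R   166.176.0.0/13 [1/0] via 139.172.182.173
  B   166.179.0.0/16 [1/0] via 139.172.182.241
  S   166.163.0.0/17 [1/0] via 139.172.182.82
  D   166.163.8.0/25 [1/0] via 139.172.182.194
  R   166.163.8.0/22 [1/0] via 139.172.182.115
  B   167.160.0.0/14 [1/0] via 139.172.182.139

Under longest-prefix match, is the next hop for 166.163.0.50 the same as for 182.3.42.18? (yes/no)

no

166.163.0.50: longest match 166.163.0.0/17 -> 139.172.182.82
182.3.42.18: longest match 182.0.0.0/8 -> 139.172.182.202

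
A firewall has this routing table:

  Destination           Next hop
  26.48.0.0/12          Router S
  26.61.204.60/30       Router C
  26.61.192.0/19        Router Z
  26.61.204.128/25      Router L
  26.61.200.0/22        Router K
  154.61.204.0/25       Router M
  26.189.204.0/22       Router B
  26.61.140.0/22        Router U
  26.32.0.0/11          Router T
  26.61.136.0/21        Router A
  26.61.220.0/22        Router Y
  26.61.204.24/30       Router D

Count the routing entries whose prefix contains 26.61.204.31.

3

Prefixes containing 26.61.204.31:
  26.32.0.0/11 (26.32.0.0 - 26.63.255.255)
  26.48.0.0/12 (26.48.0.0 - 26.63.255.255)
  26.61.192.0/19 (26.61.192.0 - 26.61.223.255)
Total matching entries: 3.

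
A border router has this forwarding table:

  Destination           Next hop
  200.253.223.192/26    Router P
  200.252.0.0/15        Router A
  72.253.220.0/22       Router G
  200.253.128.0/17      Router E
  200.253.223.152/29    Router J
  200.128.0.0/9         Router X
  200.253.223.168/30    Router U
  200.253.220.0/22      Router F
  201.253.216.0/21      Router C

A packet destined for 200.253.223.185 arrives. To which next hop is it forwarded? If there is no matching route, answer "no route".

Routes whose prefix contains 200.253.223.185:
  200.128.0.0/9 (200.128.0.0 - 200.255.255.255) -> Router X
  200.252.0.0/15 (200.252.0.0 - 200.253.255.255) -> Router A
  200.253.128.0/17 (200.253.128.0 - 200.253.255.255) -> Router E
  200.253.220.0/22 (200.253.220.0 - 200.253.223.255) -> Router F
More-specific entries that do NOT match:
  200.253.223.168/30 (200.253.223.168 - 200.253.223.171) does not contain 200.253.223.185
  200.253.223.152/29 (200.253.223.152 - 200.253.223.159) does not contain 200.253.223.185
  200.253.223.192/26 (200.253.223.192 - 200.253.223.255) does not contain 200.253.223.185
Longest matching prefix is /22 -> next hop Router F.

Router F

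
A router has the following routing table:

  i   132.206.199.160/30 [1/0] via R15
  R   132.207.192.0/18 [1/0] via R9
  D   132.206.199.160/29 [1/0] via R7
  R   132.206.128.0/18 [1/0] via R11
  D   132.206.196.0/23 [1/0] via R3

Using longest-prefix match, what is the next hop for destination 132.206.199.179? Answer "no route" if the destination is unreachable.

No entry's prefix contains 132.206.199.179; there is no default route.

no route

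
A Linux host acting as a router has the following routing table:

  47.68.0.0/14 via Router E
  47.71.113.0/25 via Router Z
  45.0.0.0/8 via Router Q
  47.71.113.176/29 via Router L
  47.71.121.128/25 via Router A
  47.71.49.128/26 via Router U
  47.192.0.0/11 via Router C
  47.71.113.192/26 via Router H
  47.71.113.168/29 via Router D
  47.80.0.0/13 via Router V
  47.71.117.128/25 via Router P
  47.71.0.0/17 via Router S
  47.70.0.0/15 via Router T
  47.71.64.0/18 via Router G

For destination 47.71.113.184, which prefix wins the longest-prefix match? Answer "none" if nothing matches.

Entries matching 47.71.113.184:
  47.68.0.0/14 (47.68.0.0 - 47.71.255.255)
  47.70.0.0/15 (47.70.0.0 - 47.71.255.255)
  47.71.0.0/17 (47.71.0.0 - 47.71.127.255)
  47.71.64.0/18 (47.71.64.0 - 47.71.127.255)
Most specific is 47.71.64.0/18.

47.71.64.0/18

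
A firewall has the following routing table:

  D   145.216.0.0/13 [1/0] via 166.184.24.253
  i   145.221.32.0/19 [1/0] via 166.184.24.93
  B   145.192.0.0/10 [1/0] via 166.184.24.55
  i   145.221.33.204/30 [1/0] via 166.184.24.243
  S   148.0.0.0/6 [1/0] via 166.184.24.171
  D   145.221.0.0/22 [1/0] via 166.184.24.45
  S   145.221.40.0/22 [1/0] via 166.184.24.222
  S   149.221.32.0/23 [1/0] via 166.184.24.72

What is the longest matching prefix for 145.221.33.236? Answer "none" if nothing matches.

Entries matching 145.221.33.236:
  145.192.0.0/10 (145.192.0.0 - 145.255.255.255)
  145.216.0.0/13 (145.216.0.0 - 145.223.255.255)
  145.221.32.0/19 (145.221.32.0 - 145.221.63.255)
Most specific is 145.221.32.0/19.

145.221.32.0/19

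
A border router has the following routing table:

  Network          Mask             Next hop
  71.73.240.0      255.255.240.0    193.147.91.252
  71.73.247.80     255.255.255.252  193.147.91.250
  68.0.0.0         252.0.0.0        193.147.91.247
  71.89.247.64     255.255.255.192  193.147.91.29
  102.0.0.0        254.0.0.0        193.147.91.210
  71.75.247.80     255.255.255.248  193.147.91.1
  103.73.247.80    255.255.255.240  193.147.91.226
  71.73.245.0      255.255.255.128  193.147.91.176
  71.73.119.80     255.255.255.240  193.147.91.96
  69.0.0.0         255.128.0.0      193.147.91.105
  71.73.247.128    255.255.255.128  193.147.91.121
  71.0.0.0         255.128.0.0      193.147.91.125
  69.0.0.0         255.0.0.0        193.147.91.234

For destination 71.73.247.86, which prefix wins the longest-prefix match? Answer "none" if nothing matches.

71.73.240.0/20

Entries matching 71.73.247.86:
  68.0.0.0/6 (68.0.0.0 - 71.255.255.255)
  71.0.0.0/9 (71.0.0.0 - 71.127.255.255)
  71.73.240.0/20 (71.73.240.0 - 71.73.255.255)
Most specific is 71.73.240.0/20.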